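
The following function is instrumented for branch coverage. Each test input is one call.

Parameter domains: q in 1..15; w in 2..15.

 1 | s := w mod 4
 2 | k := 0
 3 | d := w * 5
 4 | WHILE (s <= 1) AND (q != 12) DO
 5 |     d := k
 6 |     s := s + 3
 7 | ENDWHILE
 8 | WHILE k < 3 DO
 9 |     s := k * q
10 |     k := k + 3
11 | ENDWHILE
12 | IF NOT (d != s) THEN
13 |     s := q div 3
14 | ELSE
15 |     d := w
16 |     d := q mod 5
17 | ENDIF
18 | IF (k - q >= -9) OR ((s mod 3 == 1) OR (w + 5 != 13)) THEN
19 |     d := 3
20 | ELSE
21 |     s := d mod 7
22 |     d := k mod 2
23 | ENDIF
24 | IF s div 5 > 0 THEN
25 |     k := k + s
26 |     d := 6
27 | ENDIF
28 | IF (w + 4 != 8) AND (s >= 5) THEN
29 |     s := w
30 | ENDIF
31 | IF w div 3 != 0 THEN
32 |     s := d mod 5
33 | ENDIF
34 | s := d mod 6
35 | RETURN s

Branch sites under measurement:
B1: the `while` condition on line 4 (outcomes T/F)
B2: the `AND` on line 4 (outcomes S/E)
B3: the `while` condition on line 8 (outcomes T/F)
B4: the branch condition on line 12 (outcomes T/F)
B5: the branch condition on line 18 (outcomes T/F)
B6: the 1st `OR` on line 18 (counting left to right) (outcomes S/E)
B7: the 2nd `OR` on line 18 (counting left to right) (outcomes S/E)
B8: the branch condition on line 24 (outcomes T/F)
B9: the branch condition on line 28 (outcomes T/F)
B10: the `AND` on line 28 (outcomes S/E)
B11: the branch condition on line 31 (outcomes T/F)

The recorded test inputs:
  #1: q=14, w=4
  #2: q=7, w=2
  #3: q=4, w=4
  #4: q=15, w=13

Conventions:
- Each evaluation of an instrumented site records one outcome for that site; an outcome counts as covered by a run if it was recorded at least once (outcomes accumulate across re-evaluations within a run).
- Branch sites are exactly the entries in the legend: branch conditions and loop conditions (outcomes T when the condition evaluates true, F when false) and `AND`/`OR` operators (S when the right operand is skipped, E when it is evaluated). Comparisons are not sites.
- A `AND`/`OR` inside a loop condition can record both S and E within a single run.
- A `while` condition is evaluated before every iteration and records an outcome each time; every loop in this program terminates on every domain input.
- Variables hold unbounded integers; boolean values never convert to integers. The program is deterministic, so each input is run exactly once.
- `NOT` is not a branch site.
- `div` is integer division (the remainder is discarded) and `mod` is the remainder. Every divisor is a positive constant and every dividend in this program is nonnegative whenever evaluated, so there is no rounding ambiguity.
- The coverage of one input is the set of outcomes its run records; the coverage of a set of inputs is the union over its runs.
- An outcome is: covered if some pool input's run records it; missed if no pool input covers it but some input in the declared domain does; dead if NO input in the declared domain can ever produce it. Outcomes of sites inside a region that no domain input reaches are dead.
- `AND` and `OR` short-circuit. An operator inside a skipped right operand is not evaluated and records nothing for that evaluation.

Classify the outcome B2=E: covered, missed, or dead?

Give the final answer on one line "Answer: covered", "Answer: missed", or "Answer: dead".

B2=E is recorded by pool input(s) 1, 3, 4 -> covered

Answer: covered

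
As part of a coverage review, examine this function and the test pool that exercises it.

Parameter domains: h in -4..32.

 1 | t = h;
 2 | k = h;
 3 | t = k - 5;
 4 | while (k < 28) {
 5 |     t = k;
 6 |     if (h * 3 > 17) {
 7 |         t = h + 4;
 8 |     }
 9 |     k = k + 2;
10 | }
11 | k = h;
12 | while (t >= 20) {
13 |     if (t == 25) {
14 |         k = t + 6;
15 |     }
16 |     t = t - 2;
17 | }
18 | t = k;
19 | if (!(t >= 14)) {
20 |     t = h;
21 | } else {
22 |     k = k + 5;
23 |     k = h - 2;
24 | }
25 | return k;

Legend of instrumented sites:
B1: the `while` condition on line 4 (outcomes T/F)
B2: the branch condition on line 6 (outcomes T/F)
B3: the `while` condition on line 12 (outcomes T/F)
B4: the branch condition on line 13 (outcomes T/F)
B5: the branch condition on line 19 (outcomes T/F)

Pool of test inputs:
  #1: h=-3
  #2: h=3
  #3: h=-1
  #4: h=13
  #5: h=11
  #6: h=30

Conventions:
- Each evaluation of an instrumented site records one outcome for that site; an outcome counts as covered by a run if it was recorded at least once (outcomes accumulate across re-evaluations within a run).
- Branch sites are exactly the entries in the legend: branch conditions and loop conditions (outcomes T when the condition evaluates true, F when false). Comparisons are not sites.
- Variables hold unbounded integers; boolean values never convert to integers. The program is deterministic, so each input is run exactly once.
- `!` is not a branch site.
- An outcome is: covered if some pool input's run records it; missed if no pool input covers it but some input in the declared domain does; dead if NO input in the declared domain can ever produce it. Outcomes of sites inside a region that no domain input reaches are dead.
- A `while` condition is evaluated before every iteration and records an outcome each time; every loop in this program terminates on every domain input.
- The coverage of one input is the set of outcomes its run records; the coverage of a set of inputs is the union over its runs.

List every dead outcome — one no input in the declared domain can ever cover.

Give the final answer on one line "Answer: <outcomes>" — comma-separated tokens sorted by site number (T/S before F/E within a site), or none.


checking every outcome against all 37 domain inputs:
  reachable outcomes have witnesses, e.g. B1=T (e.g. h=-4), B1=F (e.g. h=-4), B2=T (e.g. h=6), B2=F (e.g. h=-4)
Answer: none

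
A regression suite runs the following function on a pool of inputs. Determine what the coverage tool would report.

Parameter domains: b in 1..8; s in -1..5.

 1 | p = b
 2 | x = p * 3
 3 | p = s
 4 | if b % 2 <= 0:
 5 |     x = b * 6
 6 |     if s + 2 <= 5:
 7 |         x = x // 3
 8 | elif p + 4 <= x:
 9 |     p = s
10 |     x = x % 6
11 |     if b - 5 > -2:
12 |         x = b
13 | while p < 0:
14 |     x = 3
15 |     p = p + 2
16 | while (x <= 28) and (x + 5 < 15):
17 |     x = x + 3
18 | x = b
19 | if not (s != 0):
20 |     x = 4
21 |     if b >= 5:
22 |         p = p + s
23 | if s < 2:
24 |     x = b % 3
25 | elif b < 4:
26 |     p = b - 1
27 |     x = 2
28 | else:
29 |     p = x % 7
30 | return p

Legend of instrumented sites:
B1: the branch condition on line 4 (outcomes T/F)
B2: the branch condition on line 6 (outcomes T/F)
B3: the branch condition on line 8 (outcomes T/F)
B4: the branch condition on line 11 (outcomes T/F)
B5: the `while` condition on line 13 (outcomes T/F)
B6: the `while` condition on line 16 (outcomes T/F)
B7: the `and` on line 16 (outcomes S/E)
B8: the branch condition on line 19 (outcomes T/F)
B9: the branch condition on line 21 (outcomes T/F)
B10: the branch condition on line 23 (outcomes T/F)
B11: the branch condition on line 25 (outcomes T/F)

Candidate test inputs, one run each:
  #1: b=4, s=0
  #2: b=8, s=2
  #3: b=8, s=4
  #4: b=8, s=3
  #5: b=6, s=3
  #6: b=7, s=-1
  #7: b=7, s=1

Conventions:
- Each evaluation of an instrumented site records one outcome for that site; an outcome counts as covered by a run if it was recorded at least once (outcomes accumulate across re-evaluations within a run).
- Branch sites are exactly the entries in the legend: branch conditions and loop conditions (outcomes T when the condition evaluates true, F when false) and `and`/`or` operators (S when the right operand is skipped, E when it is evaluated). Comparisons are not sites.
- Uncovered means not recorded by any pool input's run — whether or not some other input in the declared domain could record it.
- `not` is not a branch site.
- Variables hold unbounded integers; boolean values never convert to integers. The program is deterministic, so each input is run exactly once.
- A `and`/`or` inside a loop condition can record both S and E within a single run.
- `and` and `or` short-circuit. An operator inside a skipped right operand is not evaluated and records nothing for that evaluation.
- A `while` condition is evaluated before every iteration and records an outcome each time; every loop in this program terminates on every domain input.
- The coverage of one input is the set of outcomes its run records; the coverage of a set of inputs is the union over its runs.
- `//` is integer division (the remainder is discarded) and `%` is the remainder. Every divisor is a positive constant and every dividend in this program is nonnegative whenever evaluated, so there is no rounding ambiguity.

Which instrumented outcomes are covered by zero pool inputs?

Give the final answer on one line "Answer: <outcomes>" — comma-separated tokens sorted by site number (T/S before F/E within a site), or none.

input #1 (b=4, s=0): events B1->T, B2->T, B5->F, B7->E, B6->T, B7->E, B6->F, B8->T, B9->F, B10->T; covers B1=T, B2=T, B5=F, B6=T, B6=F, B7=E, B8=T, B9=F, B10=T
input #2 (b=8, s=2): events B1->T, B2->T, B5->F, B7->E, B6->F, B8->F, B10->F, B11->F; covers B1=T, B2=T, B5=F, B6=F, B7=E, B8=F, B10=F, B11=F
input #3 (b=8, s=4): events B1->T, B2->F, B5->F, B7->S, B6->F, B8->F, B10->F, B11->F; covers B1=T, B2=F, B5=F, B6=F, B7=S, B8=F, B10=F, B11=F
input #4 (b=8, s=3): events B1->T, B2->T, B5->F, B7->E, B6->F, B8->F, B10->F, B11->F; covers B1=T, B2=T, B5=F, B6=F, B7=E, B8=F, B10=F, B11=F
input #5 (b=6, s=3): events B1->T, B2->T, B5->F, B7->E, B6->F, B8->F, B10->F, B11->F; covers B1=T, B2=T, B5=F, B6=F, B7=E, B8=F, B10=F, B11=F
input #6 (b=7, s=-1): events B1->F, B3->T, B4->T, B5->T, B5->F, B7->E, B6->T, B7->E, B6->T, B7->E, B6->T, B7->E, B6->F, B8->F, ...; covers B1=F, B3=T, B4=T, B5=T, B5=F, B6=T, B6=F, B7=E, B8=F, B10=T
input #7 (b=7, s=1): events B1->F, B3->T, B4->T, B5->F, B7->E, B6->T, B7->E, B6->F, B8->F, B10->T; covers B1=F, B3=T, B4=T, B5=F, B6=T, B6=F, B7=E, B8=F, B10=T
union over the pool: B1=T, B1=F, B2=T, B2=F, B3=T, B4=T, B5=T, B5=F, B6=T, B6=F, B7=S, B7=E, B8=T, B8=F, B9=F, B10=T, B10=F, B11=F
uncovered (4 of 22): B3=F, B4=F, B9=T, B11=T

Answer: B3=F, B4=F, B9=T, B11=T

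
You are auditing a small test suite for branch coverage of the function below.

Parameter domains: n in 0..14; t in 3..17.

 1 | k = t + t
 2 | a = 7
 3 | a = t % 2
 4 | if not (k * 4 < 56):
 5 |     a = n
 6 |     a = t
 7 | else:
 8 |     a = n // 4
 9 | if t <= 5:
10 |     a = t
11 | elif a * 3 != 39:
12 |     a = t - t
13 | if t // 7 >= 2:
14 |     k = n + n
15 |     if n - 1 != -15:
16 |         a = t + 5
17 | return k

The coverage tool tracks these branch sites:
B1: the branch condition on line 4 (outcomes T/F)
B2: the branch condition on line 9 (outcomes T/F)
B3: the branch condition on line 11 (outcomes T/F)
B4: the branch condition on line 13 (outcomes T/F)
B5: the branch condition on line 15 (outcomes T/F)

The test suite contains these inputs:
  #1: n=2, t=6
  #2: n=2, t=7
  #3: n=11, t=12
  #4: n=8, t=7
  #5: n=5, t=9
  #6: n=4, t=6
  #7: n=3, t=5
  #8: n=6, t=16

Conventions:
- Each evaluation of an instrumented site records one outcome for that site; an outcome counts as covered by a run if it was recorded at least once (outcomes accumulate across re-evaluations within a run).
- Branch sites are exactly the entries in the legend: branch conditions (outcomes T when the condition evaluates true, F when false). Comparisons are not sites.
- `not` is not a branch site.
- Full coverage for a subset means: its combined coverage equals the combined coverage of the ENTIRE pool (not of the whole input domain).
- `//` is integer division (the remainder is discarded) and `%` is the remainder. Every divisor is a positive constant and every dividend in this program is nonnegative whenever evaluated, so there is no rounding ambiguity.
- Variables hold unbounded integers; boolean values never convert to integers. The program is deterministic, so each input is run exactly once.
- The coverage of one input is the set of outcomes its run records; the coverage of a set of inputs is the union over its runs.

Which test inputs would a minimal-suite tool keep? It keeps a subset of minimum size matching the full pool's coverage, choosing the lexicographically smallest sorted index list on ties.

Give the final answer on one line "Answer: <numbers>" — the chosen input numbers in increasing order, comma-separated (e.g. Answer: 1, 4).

#1 (n=2, t=6) -> B1->F, B2->F, B3->T, B4->F; covered: B1=F, B2=F, B3=T, B4=F
#2 (n=2, t=7) -> B1->T, B2->F, B3->T, B4->F; covered: B1=T, B2=F, B3=T, B4=F
#3 (n=11, t=12) -> B1->T, B2->F, B3->T, B4->F; covered: B1=T, B2=F, B3=T, B4=F
#4 (n=8, t=7) -> B1->T, B2->F, B3->T, B4->F; covered: B1=T, B2=F, B3=T, B4=F
#5 (n=5, t=9) -> B1->T, B2->F, B3->T, B4->F; covered: B1=T, B2=F, B3=T, B4=F
#6 (n=4, t=6) -> B1->F, B2->F, B3->T, B4->F; covered: B1=F, B2=F, B3=T, B4=F
#7 (n=3, t=5) -> B1->F, B2->T, B4->F; covered: B1=F, B2=T, B4=F
#8 (n=6, t=16) -> B1->T, B2->F, B3->T, B4->T, B5->T; covered: B1=T, B2=F, B3=T, B4=T, B5=T
together the pool reaches 8 outcomes: B1=T, B1=F, B2=T, B2=F, B3=T, B4=T, B4=F, B5=T
every size-1 subset falls short of the 8 outcomes (best: 5/8)
inputs {7, 8} (size 2) cover everything; no size-2 subset with a lexicographically smaller index list covers all 8

Answer: 7, 8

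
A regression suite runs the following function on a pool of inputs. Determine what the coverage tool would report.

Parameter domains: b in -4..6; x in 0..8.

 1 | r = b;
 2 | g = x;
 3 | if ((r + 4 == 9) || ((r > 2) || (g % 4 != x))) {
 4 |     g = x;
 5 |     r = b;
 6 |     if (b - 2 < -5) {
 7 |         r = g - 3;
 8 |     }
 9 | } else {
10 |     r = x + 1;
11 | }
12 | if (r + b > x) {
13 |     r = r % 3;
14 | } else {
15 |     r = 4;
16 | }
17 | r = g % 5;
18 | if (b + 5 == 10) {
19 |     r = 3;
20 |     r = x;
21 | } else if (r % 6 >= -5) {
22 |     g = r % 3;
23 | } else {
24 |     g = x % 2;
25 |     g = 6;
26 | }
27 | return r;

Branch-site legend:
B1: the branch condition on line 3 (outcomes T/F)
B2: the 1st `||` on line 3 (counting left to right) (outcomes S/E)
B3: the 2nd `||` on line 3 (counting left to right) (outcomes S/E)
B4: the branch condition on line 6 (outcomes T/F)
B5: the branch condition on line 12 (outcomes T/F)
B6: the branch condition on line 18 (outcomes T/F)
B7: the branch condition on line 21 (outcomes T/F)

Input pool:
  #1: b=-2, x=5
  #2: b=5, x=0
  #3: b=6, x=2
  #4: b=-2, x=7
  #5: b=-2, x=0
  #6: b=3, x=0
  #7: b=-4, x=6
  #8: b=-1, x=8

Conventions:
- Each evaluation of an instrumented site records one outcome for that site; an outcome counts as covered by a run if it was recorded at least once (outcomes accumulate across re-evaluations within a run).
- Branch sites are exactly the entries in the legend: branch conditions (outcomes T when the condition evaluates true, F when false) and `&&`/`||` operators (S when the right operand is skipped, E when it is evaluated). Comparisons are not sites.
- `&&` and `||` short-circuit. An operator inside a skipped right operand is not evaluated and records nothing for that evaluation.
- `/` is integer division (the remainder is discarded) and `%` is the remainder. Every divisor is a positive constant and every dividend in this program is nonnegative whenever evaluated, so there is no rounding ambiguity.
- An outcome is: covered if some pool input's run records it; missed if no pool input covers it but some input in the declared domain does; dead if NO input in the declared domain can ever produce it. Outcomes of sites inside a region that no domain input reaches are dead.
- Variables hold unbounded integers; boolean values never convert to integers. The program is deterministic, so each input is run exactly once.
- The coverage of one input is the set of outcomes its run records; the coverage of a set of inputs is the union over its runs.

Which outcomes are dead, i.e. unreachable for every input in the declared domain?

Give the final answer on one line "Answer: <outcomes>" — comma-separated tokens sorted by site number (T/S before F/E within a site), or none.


running all 99 domain inputs and tallying outcomes:
  B7=F: zero occurrences over every domain input -> dead
  reachable outcomes have witnesses, e.g. B1=T (e.g. b=-4, x=4), B1=F (e.g. b=-4, x=0), B2=S (e.g. b=5, x=0), B2=E (e.g. b=-4, x=0)
Answer: B7=F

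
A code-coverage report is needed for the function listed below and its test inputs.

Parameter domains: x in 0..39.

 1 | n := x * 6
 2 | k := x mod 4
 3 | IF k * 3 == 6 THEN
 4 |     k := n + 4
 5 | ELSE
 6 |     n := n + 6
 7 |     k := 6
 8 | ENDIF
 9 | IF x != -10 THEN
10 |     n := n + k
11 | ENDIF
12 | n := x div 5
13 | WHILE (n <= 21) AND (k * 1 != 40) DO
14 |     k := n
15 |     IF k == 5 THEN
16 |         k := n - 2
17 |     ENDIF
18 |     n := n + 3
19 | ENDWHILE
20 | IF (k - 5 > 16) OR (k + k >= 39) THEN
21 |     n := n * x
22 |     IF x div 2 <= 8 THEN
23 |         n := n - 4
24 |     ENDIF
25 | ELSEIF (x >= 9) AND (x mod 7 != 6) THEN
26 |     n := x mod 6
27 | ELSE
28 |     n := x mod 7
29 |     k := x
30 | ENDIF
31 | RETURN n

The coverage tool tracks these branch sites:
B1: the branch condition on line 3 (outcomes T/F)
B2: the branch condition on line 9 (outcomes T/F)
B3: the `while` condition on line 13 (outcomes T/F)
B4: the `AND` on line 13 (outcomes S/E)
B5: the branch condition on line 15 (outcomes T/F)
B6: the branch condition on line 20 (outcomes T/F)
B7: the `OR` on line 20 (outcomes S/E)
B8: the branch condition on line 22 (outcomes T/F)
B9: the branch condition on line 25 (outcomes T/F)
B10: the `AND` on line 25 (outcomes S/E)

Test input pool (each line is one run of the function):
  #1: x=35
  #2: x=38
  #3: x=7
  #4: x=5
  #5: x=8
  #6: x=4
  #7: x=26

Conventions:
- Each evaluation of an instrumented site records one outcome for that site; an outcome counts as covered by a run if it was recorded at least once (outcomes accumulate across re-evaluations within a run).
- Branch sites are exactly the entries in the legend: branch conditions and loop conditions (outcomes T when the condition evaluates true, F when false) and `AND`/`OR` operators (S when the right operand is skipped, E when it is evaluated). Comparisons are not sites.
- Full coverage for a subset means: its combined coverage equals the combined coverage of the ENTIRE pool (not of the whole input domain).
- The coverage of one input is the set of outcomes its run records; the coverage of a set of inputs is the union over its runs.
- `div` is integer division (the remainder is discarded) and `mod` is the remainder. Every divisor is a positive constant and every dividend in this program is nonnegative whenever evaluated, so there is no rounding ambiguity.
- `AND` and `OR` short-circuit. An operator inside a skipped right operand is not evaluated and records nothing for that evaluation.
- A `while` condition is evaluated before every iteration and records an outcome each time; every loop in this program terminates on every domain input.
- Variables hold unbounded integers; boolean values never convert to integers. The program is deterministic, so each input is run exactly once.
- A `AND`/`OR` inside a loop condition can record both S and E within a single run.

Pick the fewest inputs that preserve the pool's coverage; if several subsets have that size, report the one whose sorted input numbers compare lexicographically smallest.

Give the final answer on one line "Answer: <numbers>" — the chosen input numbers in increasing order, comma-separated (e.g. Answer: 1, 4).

#1 (x=35) -> B1->F, B2->T, B4->E, B3->T, B5->F, B4->E, B3->T, B5->F, B4->E, B3->T, B5->F, B4->E, B3->T, B5->F, ...; covered: B1=F, B2=T, B3=T, B3=F, B4=S, B4=E, B5=F, B6=F, B7=E, B9=T, B10=E
#2 (x=38) -> B1->T, B2->T, B4->E, B3->T, B5->F, B4->E, B3->T, B5->F, B4->E, B3->T, B5->F, B4->E, B3->T, B5->F, ...; covered: B1=T, B2=T, B3=T, B3=F, B4=S, B4=E, B5=F, B6=F, B7=E, B9=T, B10=E
#3 (x=7) -> B1->F, B2->T, B4->E, B3->T, B5->F, B4->E, B3->T, B5->F, B4->E, B3->T, B5->F, B4->E, B3->T, B5->F, ...; covered: B1=F, B2=T, B3=T, B3=F, B4=S, B4=E, B5=F, B6=F, B7=E, B9=F, B10=S
#4 (x=5) -> B1->F, B2->T, B4->E, B3->T, B5->F, B4->E, B3->T, B5->F, B4->E, B3->T, B5->F, B4->E, B3->T, B5->F, ...; covered: B1=F, B2=T, B3=T, B3=F, B4=S, B4=E, B5=F, B6=F, B7=E, B9=F, B10=S
#5 (x=8) -> B1->F, B2->T, B4->E, B3->T, B5->F, B4->E, B3->T, B5->F, B4->E, B3->T, B5->F, B4->E, B3->T, B5->F, ...; covered: B1=F, B2=T, B3=T, B3=F, B4=S, B4=E, B5=F, B6=F, B7=E, B9=F, B10=S
#6 (x=4) -> B1->F, B2->T, B4->E, B3->T, B5->F, B4->E, B3->T, B5->F, B4->E, B3->T, B5->F, B4->E, B3->T, B5->F, ...; covered: B1=F, B2=T, B3=T, B3=F, B4=S, B4=E, B5=F, B6=T, B7=E, B8=T
#7 (x=26) -> B1->T, B2->T, B4->E, B3->T, B5->T, B4->E, B3->T, B5->F, B4->E, B3->T, B5->F, B4->E, B3->T, B5->F, ...; covered: B1=T, B2=T, B3=T, B3=F, B4=S, B4=E, B5=T, B5=F, B6=T, B7=E, B8=F
together the pool reaches 18 outcomes: B1=T, B1=F, B2=T, B3=T, B3=F, B4=S, B4=E, B5=T, B5=F, B6=T, B6=F, B7=E, B8=T, B8=F, B9=T, B9=F, B10=S, B10=E
every size-1 subset falls short of the 18 outcomes (best: 11/18)
every size-2 subset falls short of the 18 outcomes (best: 15/18)
every size-3 subset falls short of the 18 outcomes (best: 17/18)
the canonical winner is {1, 3, 6, 7}: size 4, full 18-outcome coverage, earliest index list among size-4 covers

Answer: 1, 3, 6, 7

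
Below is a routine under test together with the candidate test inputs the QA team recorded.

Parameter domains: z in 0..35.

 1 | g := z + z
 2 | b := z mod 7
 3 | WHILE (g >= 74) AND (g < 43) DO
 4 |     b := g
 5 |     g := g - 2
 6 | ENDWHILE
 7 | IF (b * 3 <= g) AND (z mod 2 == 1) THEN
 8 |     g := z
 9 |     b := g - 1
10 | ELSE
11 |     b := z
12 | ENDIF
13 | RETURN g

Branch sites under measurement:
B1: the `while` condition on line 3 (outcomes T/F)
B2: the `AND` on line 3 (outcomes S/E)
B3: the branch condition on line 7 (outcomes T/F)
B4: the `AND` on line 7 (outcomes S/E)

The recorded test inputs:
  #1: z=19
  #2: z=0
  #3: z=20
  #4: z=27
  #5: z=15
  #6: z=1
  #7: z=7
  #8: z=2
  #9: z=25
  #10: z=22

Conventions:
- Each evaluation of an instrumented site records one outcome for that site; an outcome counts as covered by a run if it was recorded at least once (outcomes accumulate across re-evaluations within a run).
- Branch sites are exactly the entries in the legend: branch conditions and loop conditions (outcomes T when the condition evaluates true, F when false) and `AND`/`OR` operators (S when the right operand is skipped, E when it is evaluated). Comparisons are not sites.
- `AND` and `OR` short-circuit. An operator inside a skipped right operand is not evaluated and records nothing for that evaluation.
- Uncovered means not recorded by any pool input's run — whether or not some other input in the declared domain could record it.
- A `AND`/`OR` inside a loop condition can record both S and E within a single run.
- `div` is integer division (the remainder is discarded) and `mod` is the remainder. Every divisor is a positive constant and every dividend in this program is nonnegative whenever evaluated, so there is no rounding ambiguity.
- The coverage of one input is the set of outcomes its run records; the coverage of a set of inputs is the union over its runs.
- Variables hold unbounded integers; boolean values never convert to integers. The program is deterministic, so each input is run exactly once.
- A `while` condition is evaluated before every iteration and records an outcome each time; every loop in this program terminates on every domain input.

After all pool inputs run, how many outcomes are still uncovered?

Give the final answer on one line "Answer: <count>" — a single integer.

input #1, z=19: events B2->S, B1->F, B4->E, B3->T; outcomes B1=F, B2=S, B3=T, B4=E
input #2, z=0: events B2->S, B1->F, B4->E, B3->F; outcomes B1=F, B2=S, B3=F, B4=E
input #3, z=20: events B2->S, B1->F, B4->E, B3->F; outcomes B1=F, B2=S, B3=F, B4=E
input #4, z=27: events B2->S, B1->F, B4->E, B3->T; outcomes B1=F, B2=S, B3=T, B4=E
input #5, z=15: events B2->S, B1->F, B4->E, B3->T; outcomes B1=F, B2=S, B3=T, B4=E
input #6, z=1: events B2->S, B1->F, B4->S, B3->F; outcomes B1=F, B2=S, B3=F, B4=S
input #7, z=7: events B2->S, B1->F, B4->E, B3->T; outcomes B1=F, B2=S, B3=T, B4=E
input #8, z=2: events B2->S, B1->F, B4->S, B3->F; outcomes B1=F, B2=S, B3=F, B4=S
input #9, z=25: events B2->S, B1->F, B4->E, B3->T; outcomes B1=F, B2=S, B3=T, B4=E
input #10, z=22: events B2->S, B1->F, B4->E, B3->F; outcomes B1=F, B2=S, B3=F, B4=E
union over the pool: B1=F, B2=S, B3=T, B3=F, B4=S, B4=E
uncovered (2 of 8): B1=T, B2=E

Answer: 2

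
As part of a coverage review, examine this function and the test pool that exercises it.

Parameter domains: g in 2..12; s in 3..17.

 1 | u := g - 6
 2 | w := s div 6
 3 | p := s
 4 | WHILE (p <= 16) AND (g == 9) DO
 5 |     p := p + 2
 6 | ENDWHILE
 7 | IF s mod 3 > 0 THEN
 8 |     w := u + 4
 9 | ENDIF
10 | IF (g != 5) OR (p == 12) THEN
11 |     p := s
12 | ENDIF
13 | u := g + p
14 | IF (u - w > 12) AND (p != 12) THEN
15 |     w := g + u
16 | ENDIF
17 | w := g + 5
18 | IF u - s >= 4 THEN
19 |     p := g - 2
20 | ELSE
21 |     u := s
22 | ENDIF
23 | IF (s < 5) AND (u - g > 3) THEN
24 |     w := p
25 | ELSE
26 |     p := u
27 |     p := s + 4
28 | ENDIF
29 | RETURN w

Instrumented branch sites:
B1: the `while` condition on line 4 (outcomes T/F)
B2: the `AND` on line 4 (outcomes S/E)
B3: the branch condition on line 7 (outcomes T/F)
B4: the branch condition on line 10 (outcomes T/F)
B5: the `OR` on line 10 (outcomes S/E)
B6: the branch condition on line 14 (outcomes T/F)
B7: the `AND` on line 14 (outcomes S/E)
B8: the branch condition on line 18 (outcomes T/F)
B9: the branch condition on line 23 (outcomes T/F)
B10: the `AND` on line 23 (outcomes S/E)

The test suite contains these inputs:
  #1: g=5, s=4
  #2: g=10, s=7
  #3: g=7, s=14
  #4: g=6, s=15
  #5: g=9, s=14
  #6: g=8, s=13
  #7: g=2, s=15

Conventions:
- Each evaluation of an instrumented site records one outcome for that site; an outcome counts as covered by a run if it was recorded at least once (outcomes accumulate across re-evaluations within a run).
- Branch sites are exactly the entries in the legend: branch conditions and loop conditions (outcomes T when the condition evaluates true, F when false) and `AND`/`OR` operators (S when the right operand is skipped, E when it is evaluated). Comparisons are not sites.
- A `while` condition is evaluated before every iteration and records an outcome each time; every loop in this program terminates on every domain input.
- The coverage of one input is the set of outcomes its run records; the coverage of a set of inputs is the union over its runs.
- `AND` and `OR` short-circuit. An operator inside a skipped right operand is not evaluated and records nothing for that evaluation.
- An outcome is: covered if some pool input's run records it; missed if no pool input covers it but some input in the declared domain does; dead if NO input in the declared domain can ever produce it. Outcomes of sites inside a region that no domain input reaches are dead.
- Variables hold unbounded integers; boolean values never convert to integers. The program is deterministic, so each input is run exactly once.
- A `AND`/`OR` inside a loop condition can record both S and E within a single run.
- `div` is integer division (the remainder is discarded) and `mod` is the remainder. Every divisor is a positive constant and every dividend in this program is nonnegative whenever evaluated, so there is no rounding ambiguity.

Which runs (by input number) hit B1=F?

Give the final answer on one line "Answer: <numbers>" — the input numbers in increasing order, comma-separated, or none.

input #1 (g=5, s=4): produces B1=F
input #2 (g=10, s=7): produces B1=F
input #3 (g=7, s=14): produces B1=F
input #4 (g=6, s=15): produces B1=F
input #5 (g=9, s=14): produces B1=F
input #6 (g=8, s=13): produces B1=F
input #7 (g=2, s=15): produces B1=F

Answer: 1, 2, 3, 4, 5, 6, 7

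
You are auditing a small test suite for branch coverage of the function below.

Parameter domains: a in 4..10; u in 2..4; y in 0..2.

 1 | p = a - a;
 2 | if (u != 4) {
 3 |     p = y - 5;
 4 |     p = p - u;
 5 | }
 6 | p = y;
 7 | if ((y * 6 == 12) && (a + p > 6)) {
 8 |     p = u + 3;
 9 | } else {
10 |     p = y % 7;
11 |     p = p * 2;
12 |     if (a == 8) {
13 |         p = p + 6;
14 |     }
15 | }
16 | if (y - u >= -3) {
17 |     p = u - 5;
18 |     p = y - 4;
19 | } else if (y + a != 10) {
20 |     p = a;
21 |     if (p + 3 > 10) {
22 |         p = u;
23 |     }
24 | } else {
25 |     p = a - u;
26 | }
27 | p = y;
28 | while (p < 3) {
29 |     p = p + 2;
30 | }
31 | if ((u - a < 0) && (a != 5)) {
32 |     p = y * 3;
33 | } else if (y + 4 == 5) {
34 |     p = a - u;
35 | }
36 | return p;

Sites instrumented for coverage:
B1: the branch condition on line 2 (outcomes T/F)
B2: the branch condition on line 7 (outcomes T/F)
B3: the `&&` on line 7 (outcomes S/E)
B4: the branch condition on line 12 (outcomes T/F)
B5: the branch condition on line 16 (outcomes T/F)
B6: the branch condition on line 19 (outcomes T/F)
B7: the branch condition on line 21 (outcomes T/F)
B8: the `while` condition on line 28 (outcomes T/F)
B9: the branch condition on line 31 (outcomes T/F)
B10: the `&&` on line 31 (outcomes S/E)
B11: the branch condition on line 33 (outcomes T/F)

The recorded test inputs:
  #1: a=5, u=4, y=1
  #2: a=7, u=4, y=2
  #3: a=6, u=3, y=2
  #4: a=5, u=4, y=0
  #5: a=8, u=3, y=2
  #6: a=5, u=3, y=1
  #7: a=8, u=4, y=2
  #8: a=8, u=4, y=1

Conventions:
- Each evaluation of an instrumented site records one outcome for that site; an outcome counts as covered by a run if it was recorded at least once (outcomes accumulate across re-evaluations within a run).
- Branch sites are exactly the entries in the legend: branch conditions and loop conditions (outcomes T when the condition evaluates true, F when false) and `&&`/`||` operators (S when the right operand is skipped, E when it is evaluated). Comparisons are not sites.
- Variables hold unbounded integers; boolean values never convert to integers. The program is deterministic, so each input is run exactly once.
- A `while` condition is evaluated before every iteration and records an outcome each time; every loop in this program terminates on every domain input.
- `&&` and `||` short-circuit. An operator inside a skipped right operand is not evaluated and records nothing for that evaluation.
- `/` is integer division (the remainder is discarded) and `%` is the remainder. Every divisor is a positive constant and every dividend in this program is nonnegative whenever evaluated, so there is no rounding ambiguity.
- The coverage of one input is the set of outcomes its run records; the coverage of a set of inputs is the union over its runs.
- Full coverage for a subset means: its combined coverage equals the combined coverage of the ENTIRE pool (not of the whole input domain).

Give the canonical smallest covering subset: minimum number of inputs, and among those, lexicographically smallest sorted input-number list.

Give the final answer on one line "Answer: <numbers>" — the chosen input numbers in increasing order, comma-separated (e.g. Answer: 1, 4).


run #1 (a=5, u=4, y=1) records B1=F, B2=F, B3=S, B4=F, B5=T, B8=T, B8=F, B9=F, B10=E, B11=T
run #2 (a=7, u=4, y=2) records B1=F, B2=T, B3=E, B5=T, B8=T, B8=F, B9=T, B10=E
run #3 (a=6, u=3, y=2) records B1=T, B2=T, B3=E, B5=T, B8=T, B8=F, B9=T, B10=E
run #4 (a=5, u=4, y=0) records B1=F, B2=F, B3=S, B4=F, B5=F, B6=T, B7=F, B8=T, B8=F, B9=F, B10=E, B11=F
run #5 (a=8, u=3, y=2) records B1=T, B2=T, B3=E, B5=T, B8=T, B8=F, B9=T, B10=E
run #6 (a=5, u=3, y=1) records B1=T, B2=F, B3=S, B4=F, B5=T, B8=T, B8=F, B9=F, B10=E, B11=T
run #7 (a=8, u=4, y=2) records B1=F, B2=T, B3=E, B5=T, B8=T, B8=F, B9=T, B10=E
run #8 (a=8, u=4, y=1) records B1=F, B2=F, B3=S, B4=T, B5=T, B8=T, B8=F, B9=T, B10=E
pool-wide coverage (19 outcomes): B1=T, B1=F, B2=T, B2=F, B3=S, B3=E, B4=T, B4=F, B5=T, B5=F, B6=T, B7=F, B8=T, B8=F, B9=T, B9=F, B10=E, B11=T, B11=F
every size-1 subset falls short of the 19 outcomes (best: 12/19)
every size-2 subset falls short of the 19 outcomes (best: 17/19)
every size-3 subset falls short of the 19 outcomes (best: 18/19)
at size 4, {1, 3, 4, 8} reaches all 19 outcomes; every lexicographically earlier size-4 subset fails
Answer: 1, 3, 4, 8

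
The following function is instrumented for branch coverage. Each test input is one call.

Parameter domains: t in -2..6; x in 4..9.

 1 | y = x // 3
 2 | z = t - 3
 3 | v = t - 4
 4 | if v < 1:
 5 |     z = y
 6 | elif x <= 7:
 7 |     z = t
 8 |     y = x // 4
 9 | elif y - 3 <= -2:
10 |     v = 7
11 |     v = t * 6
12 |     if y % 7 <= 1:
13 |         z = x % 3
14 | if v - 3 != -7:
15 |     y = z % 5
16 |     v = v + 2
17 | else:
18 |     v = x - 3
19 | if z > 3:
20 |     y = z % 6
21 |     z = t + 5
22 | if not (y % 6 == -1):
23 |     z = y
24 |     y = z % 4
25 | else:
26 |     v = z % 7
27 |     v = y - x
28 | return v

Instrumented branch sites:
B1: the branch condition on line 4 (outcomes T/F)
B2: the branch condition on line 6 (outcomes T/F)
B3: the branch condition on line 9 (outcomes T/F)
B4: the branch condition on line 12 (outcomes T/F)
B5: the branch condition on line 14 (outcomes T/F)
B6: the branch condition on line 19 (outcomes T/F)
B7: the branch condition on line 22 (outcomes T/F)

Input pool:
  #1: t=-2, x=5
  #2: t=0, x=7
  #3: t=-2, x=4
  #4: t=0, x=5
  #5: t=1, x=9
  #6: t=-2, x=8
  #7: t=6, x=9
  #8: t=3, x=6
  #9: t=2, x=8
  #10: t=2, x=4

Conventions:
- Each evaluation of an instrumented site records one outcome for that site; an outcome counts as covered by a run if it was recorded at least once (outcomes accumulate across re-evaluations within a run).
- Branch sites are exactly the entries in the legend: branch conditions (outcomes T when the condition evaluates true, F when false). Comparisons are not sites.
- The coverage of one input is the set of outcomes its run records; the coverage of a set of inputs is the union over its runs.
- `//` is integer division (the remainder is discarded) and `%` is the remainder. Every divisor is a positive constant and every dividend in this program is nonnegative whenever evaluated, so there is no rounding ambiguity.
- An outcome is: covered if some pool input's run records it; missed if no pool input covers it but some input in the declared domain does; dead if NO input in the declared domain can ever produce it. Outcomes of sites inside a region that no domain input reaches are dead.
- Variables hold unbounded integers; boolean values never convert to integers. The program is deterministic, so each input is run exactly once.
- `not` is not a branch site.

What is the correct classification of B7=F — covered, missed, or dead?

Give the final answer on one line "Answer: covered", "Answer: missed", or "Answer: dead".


no pool input records B7=F
checking all 54 inputs in the declared domain: B7=F is never recorded -> dead
Answer: dead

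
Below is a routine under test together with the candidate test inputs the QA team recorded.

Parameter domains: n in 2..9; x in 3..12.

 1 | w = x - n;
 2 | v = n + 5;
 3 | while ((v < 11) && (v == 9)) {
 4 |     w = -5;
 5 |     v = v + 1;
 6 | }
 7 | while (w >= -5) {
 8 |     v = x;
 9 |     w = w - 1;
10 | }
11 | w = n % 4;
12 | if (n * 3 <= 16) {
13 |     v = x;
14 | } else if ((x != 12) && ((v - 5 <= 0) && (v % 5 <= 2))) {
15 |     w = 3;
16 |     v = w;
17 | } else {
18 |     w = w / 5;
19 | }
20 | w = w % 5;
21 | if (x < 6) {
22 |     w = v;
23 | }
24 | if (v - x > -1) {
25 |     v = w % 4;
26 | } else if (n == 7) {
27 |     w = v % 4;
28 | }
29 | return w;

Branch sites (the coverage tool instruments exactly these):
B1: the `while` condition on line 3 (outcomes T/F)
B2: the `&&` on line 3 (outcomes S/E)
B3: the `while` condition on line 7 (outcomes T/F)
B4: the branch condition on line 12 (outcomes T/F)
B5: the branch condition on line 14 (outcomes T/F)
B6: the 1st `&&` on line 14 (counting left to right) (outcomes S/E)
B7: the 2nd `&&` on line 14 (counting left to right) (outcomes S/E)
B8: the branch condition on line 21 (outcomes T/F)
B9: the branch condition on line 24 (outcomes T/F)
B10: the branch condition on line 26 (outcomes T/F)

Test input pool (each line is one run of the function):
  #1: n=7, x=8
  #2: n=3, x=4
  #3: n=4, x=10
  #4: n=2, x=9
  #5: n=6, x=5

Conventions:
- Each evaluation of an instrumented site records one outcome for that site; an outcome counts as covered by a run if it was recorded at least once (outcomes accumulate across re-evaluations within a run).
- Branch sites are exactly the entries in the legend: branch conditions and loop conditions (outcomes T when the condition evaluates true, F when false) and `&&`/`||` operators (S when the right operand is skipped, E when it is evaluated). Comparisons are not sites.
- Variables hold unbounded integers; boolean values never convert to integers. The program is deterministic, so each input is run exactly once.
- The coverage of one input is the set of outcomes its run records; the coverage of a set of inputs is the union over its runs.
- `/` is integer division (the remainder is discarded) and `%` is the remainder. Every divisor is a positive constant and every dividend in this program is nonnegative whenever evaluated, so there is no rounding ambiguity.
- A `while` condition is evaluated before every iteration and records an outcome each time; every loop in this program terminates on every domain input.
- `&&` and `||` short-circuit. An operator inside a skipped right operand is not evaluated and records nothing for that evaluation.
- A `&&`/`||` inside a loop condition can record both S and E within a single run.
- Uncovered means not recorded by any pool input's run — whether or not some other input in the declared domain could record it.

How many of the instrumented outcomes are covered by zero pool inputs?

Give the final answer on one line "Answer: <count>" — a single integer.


#1 (n=7, x=8) -> B2->S, B1->F, B3->T, B3->T, B3->T, B3->T, B3->T, B3->T, B3->T, B3->F, B4->F, B6->E, B7->S, B5->F, ...; covered: B1=F, B2=S, B3=T, B3=F, B4=F, B5=F, B6=E, B7=S, B8=F, B9=T
#2 (n=3, x=4) -> B2->E, B1->F, B3->T, B3->T, B3->T, B3->T, B3->T, B3->T, B3->T, B3->F, B4->T, B8->T, B9->T; covered: B1=F, B2=E, B3=T, B3=F, B4=T, B8=T, B9=T
#3 (n=4, x=10) -> B2->E, B1->T, B2->E, B1->F, B3->T, B3->F, B4->T, B8->F, B9->T; covered: B1=T, B1=F, B2=E, B3=T, B3=F, B4=T, B8=F, B9=T
#4 (n=2, x=9) -> B2->E, B1->F, B3->T, B3->T, B3->T, B3->T, B3->T, B3->T, B3->T, B3->T, B3->T, B3->T, B3->T, B3->T, ...; covered: B1=F, B2=E, B3=T, B3=F, B4=T, B8=F, B9=T
#5 (n=6, x=5) -> B2->S, B1->F, B3->T, B3->T, B3->T, B3->T, B3->T, B3->F, B4->F, B6->E, B7->E, B5->T, B8->T, B9->F, ...; covered: B1=F, B2=S, B3=T, B3=F, B4=F, B5=T, B6=E, B7=E, B8=T, B9=F, B10=F
union over the pool: B1=T, B1=F, B2=S, B2=E, B3=T, B3=F, B4=T, B4=F, B5=T, B5=F, B6=E, B7=S, B7=E, B8=T, B8=F, B9=T, B9=F, B10=F
uncovered (2 of 20): B6=S, B10=T
Answer: 2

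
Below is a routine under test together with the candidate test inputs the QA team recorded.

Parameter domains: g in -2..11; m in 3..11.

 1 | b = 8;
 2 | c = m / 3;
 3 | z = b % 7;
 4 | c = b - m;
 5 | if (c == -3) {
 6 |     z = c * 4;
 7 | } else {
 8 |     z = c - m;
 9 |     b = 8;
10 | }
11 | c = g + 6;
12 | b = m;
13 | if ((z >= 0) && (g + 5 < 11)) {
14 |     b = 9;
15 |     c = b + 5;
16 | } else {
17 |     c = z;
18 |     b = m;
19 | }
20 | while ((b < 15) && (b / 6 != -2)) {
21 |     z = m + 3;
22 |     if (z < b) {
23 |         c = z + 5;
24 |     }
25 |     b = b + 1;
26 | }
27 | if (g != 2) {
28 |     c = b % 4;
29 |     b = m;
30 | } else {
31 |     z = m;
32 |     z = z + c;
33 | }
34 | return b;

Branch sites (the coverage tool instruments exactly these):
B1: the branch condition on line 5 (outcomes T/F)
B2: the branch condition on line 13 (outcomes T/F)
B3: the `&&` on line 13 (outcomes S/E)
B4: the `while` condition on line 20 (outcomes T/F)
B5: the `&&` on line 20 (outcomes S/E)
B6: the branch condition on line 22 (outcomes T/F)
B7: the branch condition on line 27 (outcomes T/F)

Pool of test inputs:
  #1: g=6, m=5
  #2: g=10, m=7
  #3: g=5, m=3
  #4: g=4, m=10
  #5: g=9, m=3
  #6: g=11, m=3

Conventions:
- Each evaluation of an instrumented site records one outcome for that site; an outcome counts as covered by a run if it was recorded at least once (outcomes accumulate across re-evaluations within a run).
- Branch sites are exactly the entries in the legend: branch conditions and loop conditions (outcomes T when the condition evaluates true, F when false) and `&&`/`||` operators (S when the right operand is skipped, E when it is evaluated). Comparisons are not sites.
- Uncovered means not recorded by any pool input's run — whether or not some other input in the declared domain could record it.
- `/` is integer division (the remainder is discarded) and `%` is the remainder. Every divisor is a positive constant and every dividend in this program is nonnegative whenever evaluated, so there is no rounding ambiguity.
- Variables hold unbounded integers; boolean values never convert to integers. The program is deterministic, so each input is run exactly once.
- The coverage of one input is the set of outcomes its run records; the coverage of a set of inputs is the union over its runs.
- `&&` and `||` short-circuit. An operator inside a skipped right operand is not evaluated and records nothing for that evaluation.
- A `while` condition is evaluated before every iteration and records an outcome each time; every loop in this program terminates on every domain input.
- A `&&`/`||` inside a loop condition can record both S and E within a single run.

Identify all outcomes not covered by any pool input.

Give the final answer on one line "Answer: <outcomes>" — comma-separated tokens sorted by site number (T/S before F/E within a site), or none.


test 1 (g=6, m=5) fires B1->F, B3->S, B2->F, B5->E, B4->T, B6->F, B5->E, B4->T, B6->F, B5->E, B4->T, B6->F, B5->E, B4->T, ...; hits B1=F, B2=F, B3=S, B4=T, B4=F, B5=S, B5=E, B6=T, B6=F, B7=T
test 2 (g=10, m=7) fires B1->F, B3->S, B2->F, B5->E, B4->T, B6->F, B5->E, B4->T, B6->F, B5->E, B4->T, B6->F, B5->E, B4->T, ...; hits B1=F, B2=F, B3=S, B4=T, B4=F, B5=S, B5=E, B6=T, B6=F, B7=T
test 3 (g=5, m=3) fires B1->F, B3->E, B2->T, B5->E, B4->T, B6->T, B5->E, B4->T, B6->T, B5->E, B4->T, B6->T, B5->E, B4->T, ...; hits B1=F, B2=T, B3=E, B4=T, B4=F, B5=S, B5=E, B6=T, B7=T
test 4 (g=4, m=10) fires B1->F, B3->S, B2->F, B5->E, B4->T, B6->F, B5->E, B4->T, B6->F, B5->E, B4->T, B6->F, B5->E, B4->T, ...; hits B1=F, B2=F, B3=S, B4=T, B4=F, B5=S, B5=E, B6=T, B6=F, B7=T
test 5 (g=9, m=3) fires B1->F, B3->E, B2->F, B5->E, B4->T, B6->F, B5->E, B4->T, B6->F, B5->E, B4->T, B6->F, B5->E, B4->T, ...; hits B1=F, B2=F, B3=E, B4=T, B4=F, B5=S, B5=E, B6=T, B6=F, B7=T
test 6 (g=11, m=3) fires B1->F, B3->E, B2->F, B5->E, B4->T, B6->F, B5->E, B4->T, B6->F, B5->E, B4->T, B6->F, B5->E, B4->T, ...; hits B1=F, B2=F, B3=E, B4=T, B4=F, B5=S, B5=E, B6=T, B6=F, B7=T
union over the pool: B1=F, B2=T, B2=F, B3=S, B3=E, B4=T, B4=F, B5=S, B5=E, B6=T, B6=F, B7=T
uncovered (2 of 14): B1=T, B7=F
Answer: B1=T, B7=F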